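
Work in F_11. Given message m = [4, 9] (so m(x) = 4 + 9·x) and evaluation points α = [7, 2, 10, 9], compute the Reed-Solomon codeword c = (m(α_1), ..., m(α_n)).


c = [1, 0, 6, 8]

Message polynomial: m(x) = 4 + 9·x (mod 11).
For each evaluation point α_i, compute m(α_i) mod 11:
  α_1 = 7: Horner steps 9 → 1, so m(7) = 1.
  α_2 = 2: Horner steps 9 → 0, so m(2) = 0.
  α_3 = 10: Horner steps 9 → 6, so m(10) = 6.
  α_4 = 9: Horner steps 9 → 8, so m(9) = 8.
Codeword c = [1, 0, 6, 8] ∈ F_11^4.


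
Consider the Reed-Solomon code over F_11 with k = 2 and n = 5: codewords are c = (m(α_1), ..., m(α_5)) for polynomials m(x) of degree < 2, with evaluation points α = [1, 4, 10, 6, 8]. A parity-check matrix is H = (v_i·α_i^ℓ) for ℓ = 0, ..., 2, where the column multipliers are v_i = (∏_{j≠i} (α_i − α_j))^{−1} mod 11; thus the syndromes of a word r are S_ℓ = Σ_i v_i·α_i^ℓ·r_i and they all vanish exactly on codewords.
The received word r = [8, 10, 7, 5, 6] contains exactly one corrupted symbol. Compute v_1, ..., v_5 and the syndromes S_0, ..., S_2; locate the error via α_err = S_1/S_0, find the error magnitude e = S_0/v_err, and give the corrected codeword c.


S = (5, 9, 3), error at position 2, error magnitude e = 6, c = [8, 4, 7, 5, 6].

Step 1: column multipliers v_i = (∏_{j≠i}(α_i − α_j))^{−1} mod 11.
  i = 1 (α = 1): (1−4)(1−10)(1−6)(1−8) = (−3)·(−9)·(−5)·(−7) = 945 ≡ 10, so v_1 = 10^{−1} = 10 (mod 11).
  i = 2 (α = 4): (4−1)(4−10)(4−6)(4−8) = 3·(−6)·(−2)·(−4) = −144 ≡ 10, so v_2 = 10^{−1} = 10 (mod 11).
  i = 3 (α = 10): (10−1)(10−4)(10−6)(10−8) = 9·6·4·2 = 432 ≡ 3, so v_3 = 3^{−1} = 4 (mod 11).
  i = 4 (α = 6): (6−1)(6−4)(6−10)(6−8) = 5·2·(−4)·(−2) = 80 ≡ 3, so v_4 = 3^{−1} = 4 (mod 11).
  i = 5 (α = 8): (8−1)(8−4)(8−10)(8−6) = 7·4·(−2)·2 = −112 ≡ 9, so v_5 = 9^{−1} = 5 (mod 11).
  v = [10, 10, 4, 4, 5].
Step 2: syndromes of r = [8, 10, 7, 5, 6] (all sums mod 11).
  S_0 = Σ v_i r_i = 10·8 + 10·10 + 4·7 + 4·5 + 5·6 = 258 ≡ 5.
  S_1 = Σ v_i α_i r_i = 10·1·8 + 10·4·10 + 4·10·7 + 4·6·5 + 5·8·6 = 1120 ≡ 9.
  α_i^2 mod 11 = [1, 5, 1, 3, 9].
  S_2 = Σ v_i α_i^2 r_i = 10·1·8 + 10·5·10 + 4·1·7 + 4·3·5 + 5·9·6 = 938 ≡ 3.
  S = (5, 9, 3) ≠ 0, so r is not a codeword (an error is present).
Step 3: locate the error. For a single error e at position i, S_ℓ = v_i·e·α_i^ℓ, so α_err = S_1/S_0.
  S_0^{−1} = 5^{−1} = 9 (mod 11), so α_err = 9·9 = 81 ≡ 4 = α_2. Error position i = 2.
  Consistency check: S_2/S_1 = 3·5 = 15 ≡ 4 = α_err ✓ (single-error assumption holds).
Step 4: error magnitude e = S_0/v_2 = S_0·∏_{j≠2}(α_2 − α_j) = 5·10 = 50 ≡ 6 (mod 11).
Step 5: correct position 2: c_2 = r_2 − e = 10 − 6 ≡ 4 (mod 11). Hence c = [8, 4, 7, 5, 6].
  Check: interpolating c through the α_i gives m(x) = 2 + 6·x (degree < 2) with m(α_i) = c_i for every i, so c is indeed a codeword.


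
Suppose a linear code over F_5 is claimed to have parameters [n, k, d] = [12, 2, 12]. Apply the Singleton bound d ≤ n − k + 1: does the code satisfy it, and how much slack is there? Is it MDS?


Singleton RHS = n − k + 1 = 11, slack = -1, bound violated (no such code; not MDS).

Singleton bound: d ≤ n − k + 1.
Here n = 12, k = 2, so n − k + 1 = 11.
Given d = 12, check d ≤ 11: NO.
Slack = (n − k + 1) − d = -1.
The slack is negative: d = 12 exceeds n − k + 1 = 11 by 1, so the Singleton bound is violated and no linear [12, 2, 12]_5 code can exist. In particular it is not MDS (MDS requires d = n − k + 1 exactly).
Description: the claimed parameters are [12, 2, 12]_5; such a code would be impossible (violates the Singleton bound).


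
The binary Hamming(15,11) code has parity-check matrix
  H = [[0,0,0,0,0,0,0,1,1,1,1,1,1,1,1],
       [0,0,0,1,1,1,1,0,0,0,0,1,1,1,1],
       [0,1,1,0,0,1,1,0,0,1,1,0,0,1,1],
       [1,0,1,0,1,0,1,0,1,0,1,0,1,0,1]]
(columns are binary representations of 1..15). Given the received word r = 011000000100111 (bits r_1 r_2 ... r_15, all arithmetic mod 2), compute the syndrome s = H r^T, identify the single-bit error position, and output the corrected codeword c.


s = (0, 1, 1, 1)^T, error position = 7, corrected codeword c = 011000100100111

Compute s = H r^T mod 2 one row at a time:
  s_1 = 0 + 0 + 1 + 0 + 0 + 1 + 1 + 1 = 4 ≡ 0 (mod 2).
  s_2 = 0 + 0 + 0 + 0 + 0 + 1 + 1 + 1 = 3 ≡ 1 (mod 2).
  s_3 = 1 + 1 + 0 + 0 + 1 + 0 + 1 + 1 = 5 ≡ 1 (mod 2).
  s_4 = 0 + 1 + 0 + 0 + 0 + 0 + 1 + 1 = 3 ≡ 1 (mod 2).
s = (0, 1, 1, 1)^T — this equals column 7 of H (binary 0111), so error is at position 7.
Correct: flip bit 7 of r = 011000000100111 to get c = 011000100100111.


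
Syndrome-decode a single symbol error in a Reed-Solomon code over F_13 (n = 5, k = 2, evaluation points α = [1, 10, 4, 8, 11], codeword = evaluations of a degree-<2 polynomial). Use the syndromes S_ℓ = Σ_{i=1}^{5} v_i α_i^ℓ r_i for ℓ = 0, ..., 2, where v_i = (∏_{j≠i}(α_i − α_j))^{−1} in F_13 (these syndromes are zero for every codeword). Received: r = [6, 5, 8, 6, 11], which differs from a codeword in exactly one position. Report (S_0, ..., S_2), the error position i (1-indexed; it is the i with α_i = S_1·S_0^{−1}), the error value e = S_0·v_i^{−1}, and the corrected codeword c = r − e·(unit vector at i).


S = (11, 11, 11), error at position 1, error magnitude e = 3, c = [3, 5, 8, 6, 11].

Step 1: column multipliers v_i = (∏_{j≠i}(α_i − α_j))^{−1} mod 13.
  i = 1 (α = 1): (1−10)(1−4)(1−8)(1−11) = (−9)·(−3)·(−7)·(−10) = 1890 ≡ 5, so v_1 = 5^{−1} = 8 (mod 13).
  i = 2 (α = 10): (10−1)(10−4)(10−8)(10−11) = 9·6·2·(−1) = −108 ≡ 9, so v_2 = 9^{−1} = 3 (mod 13).
  i = 3 (α = 4): (4−1)(4−10)(4−8)(4−11) = 3·(−6)·(−4)·(−7) = −504 ≡ 3, so v_3 = 3^{−1} = 9 (mod 13).
  i = 4 (α = 8): (8−1)(8−10)(8−4)(8−11) = 7·(−2)·4·(−3) = 168 ≡ 12, so v_4 = 12^{−1} = 12 (mod 13).
  i = 5 (α = 11): (11−1)(11−10)(11−4)(11−8) = 10·1·7·3 = 210 ≡ 2, so v_5 = 2^{−1} = 7 (mod 13).
  v = [8, 3, 9, 12, 7].
Step 2: syndromes of r = [6, 5, 8, 6, 11] (all sums mod 13).
  S_0 = Σ v_i r_i = 8·6 + 3·5 + 9·8 + 12·6 + 7·11 = 284 ≡ 11.
  S_1 = Σ v_i α_i r_i = 8·1·6 + 3·10·5 + 9·4·8 + 12·8·6 + 7·11·11 = 1909 ≡ 11.
  α_i^2 mod 13 = [1, 9, 3, 12, 4].
  S_2 = Σ v_i α_i^2 r_i = 8·1·6 + 3·9·5 + 9·3·8 + 12·12·6 + 7·4·11 = 1571 ≡ 11.
  S = (11, 11, 11) ≠ 0, so r is not a codeword (an error is present).
Step 3: locate the error. For a single error e at position i, S_ℓ = v_i·e·α_i^ℓ, so α_err = S_1/S_0.
  S_0^{−1} = 11^{−1} = 6 (mod 13), so α_err = 11·6 = 66 ≡ 1 = α_1. Error position i = 1.
  Consistency check: S_2/S_1 = 11·6 = 66 ≡ 1 = α_err ✓ (single-error assumption holds).
Step 4: error magnitude e = S_0/v_1 = S_0·∏_{j≠1}(α_1 − α_j) = 11·5 = 55 ≡ 3 (mod 13).
Step 5: correct position 1: c_1 = r_1 − e = 6 − 3 ≡ 3 (mod 13). Hence c = [3, 5, 8, 6, 11].
  Check: interpolating c through the α_i gives m(x) = 10 + 6·x (degree < 2) with m(α_i) = c_i for every i, so c is indeed a codeword.


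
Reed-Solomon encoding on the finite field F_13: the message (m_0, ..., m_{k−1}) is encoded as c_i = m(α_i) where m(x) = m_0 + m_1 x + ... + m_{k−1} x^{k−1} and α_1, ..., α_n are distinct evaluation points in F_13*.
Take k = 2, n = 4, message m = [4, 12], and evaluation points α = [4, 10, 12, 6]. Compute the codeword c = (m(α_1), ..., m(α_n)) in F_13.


c = [0, 7, 5, 11]

Message polynomial: m(x) = 4 + 12·x (mod 13).
For each evaluation point α_i, compute m(α_i) mod 13:
  α_1 = 4: Horner steps 12 → 0, so m(4) = 0.
  α_2 = 10: Horner steps 12 → 7, so m(10) = 7.
  α_3 = 12: Horner steps 12 → 5, so m(12) = 5.
  α_4 = 6: Horner steps 12 → 11, so m(6) = 11.
Codeword c = [0, 7, 5, 11] ∈ F_13^4.


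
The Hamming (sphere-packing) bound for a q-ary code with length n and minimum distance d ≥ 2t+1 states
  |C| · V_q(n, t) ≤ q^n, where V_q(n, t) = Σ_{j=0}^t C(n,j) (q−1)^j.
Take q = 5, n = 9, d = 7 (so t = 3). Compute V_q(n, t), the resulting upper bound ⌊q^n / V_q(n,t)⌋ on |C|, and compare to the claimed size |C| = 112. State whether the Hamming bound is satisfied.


V_q(n, t) = 5989, q^n = 1953125, Hamming bound = 326, |C| = 112 ≤ bound (satisfied).

Step 1: Compute V_q(n, t) = Σ_{j=0}^3 C(n, j) (q−1)^j.
  j = 0: C(9,0)·(4)^0 = 1·1 = 1.
  j = 1: C(9,1)·(4)^1 = 9·4 = 36.
  j = 2: C(9,2)·(4)^2 = 36·16 = 576.
  j = 3: C(9,3)·(4)^3 = 84·64 = 5376.
  V_q(n, t) = 1 + 36 + 576 + 5376 = 5989.
Step 2: q^n = 5^9 = 1953125.
Step 3: Hamming bound ⌊q^n / V_q(n,t)⌋ = ⌊1953125/5989⌋ = 326.
Step 4: Compare |C| = 112 to 326: satisfied.
The claimed |C| lies below the Hamming bound.


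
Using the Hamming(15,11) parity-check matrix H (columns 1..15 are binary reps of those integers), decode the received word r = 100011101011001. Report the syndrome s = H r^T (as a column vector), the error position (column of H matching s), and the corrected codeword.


s = (0, 1, 0, 0)^T, error position = 4, corrected codeword c = 100111101011001

Compute s = H r^T mod 2 one row at a time:
  s_1 = 0 + 1 + 0 + 1 + 1 + 0 + 0 + 1 = 4 ≡ 0 (mod 2).
  s_2 = 0 + 1 + 1 + 1 + 1 + 0 + 0 + 1 = 5 ≡ 1 (mod 2).
  s_3 = 0 + 0 + 1 + 1 + 0 + 1 + 0 + 1 = 4 ≡ 0 (mod 2).
  s_4 = 1 + 0 + 1 + 1 + 1 + 1 + 0 + 1 = 6 ≡ 0 (mod 2).
s = (0, 1, 0, 0)^T — this equals column 4 of H (binary 0100), so error is at position 4.
Correct: flip bit 4 of r = 100011101011001 to get c = 100111101011001.


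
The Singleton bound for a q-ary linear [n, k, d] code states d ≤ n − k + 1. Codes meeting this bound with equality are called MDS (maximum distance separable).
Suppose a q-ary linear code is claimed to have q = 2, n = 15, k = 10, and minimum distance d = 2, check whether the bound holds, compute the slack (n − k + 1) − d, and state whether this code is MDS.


Singleton RHS = n − k + 1 = 6, slack = 4, bound satisfied, not MDS.

Singleton bound: d ≤ n − k + 1.
Here n = 15, k = 10, so n − k + 1 = 6.
Given d = 2, check d ≤ 6: YES.
Slack = (n − k + 1) − d = 4.
The code is NOT MDS (slack = 4 > 0).
Description: the claimed parameters are [15, 10, 2]_2; such a code would be non-MDS.


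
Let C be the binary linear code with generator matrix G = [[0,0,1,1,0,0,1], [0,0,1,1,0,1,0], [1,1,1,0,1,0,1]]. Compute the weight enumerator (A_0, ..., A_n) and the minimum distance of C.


Weight distribution: A_0 = 1, A_2 = 1, A_3 = 2, A_4 = 1, A_5 = 2, A_6 = 1. Minimum distance d = 2.

Enumerate all 2^3 = 8 messages m ∈ F_2^3.
For each, compute codeword c = mG in F_2^7, then tally its weight.
  m = 000 → c = 0000000, weight = 0.
  m = 100 → c = 0011001, weight = 3.
  m = 010 → c = 0011010, weight = 3.
  m = 110 → c = 0000011, weight = 2.
  m = 001 → c = 1110101, weight = 5.
  m = 101 → c = 1101100, weight = 4.
  m = 011 → c = 1101111, weight = 6.
  m = 111 → c = 1110110, weight = 5.
Tally weights:
  weight 0: 1 codewords.
  weight 2: 1 codewords.
  weight 3: 2 codewords.
  weight 4: 1 codewords.
  weight 5: 2 codewords.
  weight 6: 1 codewords.
Minimum distance d = smallest w > 0 with A_w > 0 = 2.
Sanity: Σ A_w = 8 = 2^3 = 8 ✓.


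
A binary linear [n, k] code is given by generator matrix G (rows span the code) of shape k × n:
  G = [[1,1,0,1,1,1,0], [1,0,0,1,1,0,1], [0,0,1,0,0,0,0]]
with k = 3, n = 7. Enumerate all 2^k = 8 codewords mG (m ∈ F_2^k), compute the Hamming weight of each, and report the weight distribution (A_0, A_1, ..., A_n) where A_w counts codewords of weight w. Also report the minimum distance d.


Weight distribution: A_0 = 1, A_1 = 1, A_3 = 1, A_4 = 2, A_5 = 2, A_6 = 1. Minimum distance d = 1.

Enumerate all 2^3 = 8 messages m ∈ F_2^3.
For each, compute codeword c = mG in F_2^7, then tally its weight.
  m = 000 → c = 0000000, weight = 0.
  m = 100 → c = 1101110, weight = 5.
  m = 010 → c = 1001101, weight = 4.
  m = 110 → c = 0100011, weight = 3.
  m = 001 → c = 0010000, weight = 1.
  m = 101 → c = 1111110, weight = 6.
  m = 011 → c = 1011101, weight = 5.
  m = 111 → c = 0110011, weight = 4.
Tally weights:
  weight 0: 1 codewords.
  weight 1: 1 codewords.
  weight 3: 1 codewords.
  weight 4: 2 codewords.
  weight 5: 2 codewords.
  weight 6: 1 codewords.
Minimum distance d = smallest w > 0 with A_w > 0 = 1.
Sanity: Σ A_w = 8 = 2^3 = 8 ✓.


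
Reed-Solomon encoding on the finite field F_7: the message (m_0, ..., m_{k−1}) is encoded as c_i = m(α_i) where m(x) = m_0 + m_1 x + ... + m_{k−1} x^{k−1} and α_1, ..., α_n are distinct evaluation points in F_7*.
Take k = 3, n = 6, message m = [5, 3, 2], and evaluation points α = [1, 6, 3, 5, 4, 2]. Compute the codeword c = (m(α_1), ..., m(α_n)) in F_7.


c = [3, 4, 4, 0, 0, 5]

Message polynomial: m(x) = 5 + 3·x + 2·x^2 (mod 7).
For each evaluation point α_i, compute m(α_i) mod 7:
  α_1 = 1: Horner steps 2 → 5 → 3, so m(1) = 3.
  α_2 = 6: Horner steps 2 → 1 → 4, so m(6) = 4.
  α_3 = 3: Horner steps 2 → 2 → 4, so m(3) = 4.
  α_4 = 5: Horner steps 2 → 6 → 0, so m(5) = 0.
  α_5 = 4: Horner steps 2 → 4 → 0, so m(4) = 0.
  α_6 = 2: Horner steps 2 → 0 → 5, so m(2) = 5.
Codeword c = [3, 4, 4, 0, 0, 5] ∈ F_7^6.


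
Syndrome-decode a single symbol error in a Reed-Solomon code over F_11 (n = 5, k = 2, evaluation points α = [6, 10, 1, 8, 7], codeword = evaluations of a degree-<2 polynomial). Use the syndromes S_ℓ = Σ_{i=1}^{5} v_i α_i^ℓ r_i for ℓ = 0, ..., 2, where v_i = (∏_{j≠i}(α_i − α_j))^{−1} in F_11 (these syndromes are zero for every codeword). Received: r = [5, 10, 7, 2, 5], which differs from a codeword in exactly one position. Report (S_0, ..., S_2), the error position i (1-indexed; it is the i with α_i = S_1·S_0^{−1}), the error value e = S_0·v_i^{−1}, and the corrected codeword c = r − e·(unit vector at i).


S = (1, 7, 5), error at position 5, error magnitude e = 7, c = [5, 10, 7, 2, 9].

Step 1: column multipliers v_i = (∏_{j≠i}(α_i − α_j))^{−1} mod 11.
  i = 1 (α = 6): (6−10)(6−1)(6−8)(6−7) = (−4)·5·(−2)·(−1) = −40 ≡ 4, so v_1 = 4^{−1} = 3 (mod 11).
  i = 2 (α = 10): (10−6)(10−1)(10−8)(10−7) = 4·9·2·3 = 216 ≡ 7, so v_2 = 7^{−1} = 8 (mod 11).
  i = 3 (α = 1): (1−6)(1−10)(1−8)(1−7) = (−5)·(−9)·(−7)·(−6) = 1890 ≡ 9, so v_3 = 9^{−1} = 5 (mod 11).
  i = 4 (α = 8): (8−6)(8−10)(8−1)(8−7) = 2·(−2)·7·1 = −28 ≡ 5, so v_4 = 5^{−1} = 9 (mod 11).
  i = 5 (α = 7): (7−6)(7−10)(7−1)(7−8) = 1·(−3)·6·(−1) = 18 ≡ 7, so v_5 = 7^{−1} = 8 (mod 11).
  v = [3, 8, 5, 9, 8].
Step 2: syndromes of r = [5, 10, 7, 2, 5] (all sums mod 11).
  S_0 = Σ v_i r_i = 3·5 + 8·10 + 5·7 + 9·2 + 8·5 = 188 ≡ 1.
  S_1 = Σ v_i α_i r_i = 3·6·5 + 8·10·10 + 5·1·7 + 9·8·2 + 8·7·5 = 1349 ≡ 7.
  α_i^2 mod 11 = [3, 1, 1, 9, 5].
  S_2 = Σ v_i α_i^2 r_i = 3·3·5 + 8·1·10 + 5·1·7 + 9·9·2 + 8·5·5 = 522 ≡ 5.
  S = (1, 7, 5) ≠ 0, so r is not a codeword (an error is present).
Step 3: locate the error. For a single error e at position i, S_ℓ = v_i·e·α_i^ℓ, so α_err = S_1/S_0.
  S_0^{−1} = 1^{−1} = 1 (mod 11), so α_err = 7·1 = 7 ≡ 7 = α_5. Error position i = 5.
  Consistency check: S_2/S_1 = 5·8 = 40 ≡ 7 = α_err ✓ (single-error assumption holds).
Step 4: error magnitude e = S_0/v_5 = S_0·∏_{j≠5}(α_5 − α_j) = 1·7 = 7 ≡ 7 (mod 11).
Step 5: correct position 5: c_5 = r_5 − e = 5 − 7 ≡ 9 (mod 11). Hence c = [5, 10, 7, 2, 9].
  Check: interpolating c through the α_i gives m(x) = 3 + 4·x (degree < 2) with m(α_i) = c_i for every i, so c is indeed a codeword.


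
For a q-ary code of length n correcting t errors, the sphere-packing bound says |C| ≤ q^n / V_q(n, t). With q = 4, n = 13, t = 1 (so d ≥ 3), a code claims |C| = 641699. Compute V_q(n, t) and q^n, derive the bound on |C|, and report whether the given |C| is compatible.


V_q(n, t) = 40, q^n = 67108864, Hamming bound = 1677721, |C| = 641699 ≤ bound (satisfied).

Step 1: Compute V_q(n, t) = Σ_{j=0}^1 C(n, j) (q−1)^j.
  j = 0: C(13,0)·(3)^0 = 1·1 = 1.
  j = 1: C(13,1)·(3)^1 = 13·3 = 39.
  V_q(n, t) = 1 + 39 = 40.
Step 2: q^n = 4^13 = 67108864.
Step 3: Hamming bound ⌊q^n / V_q(n,t)⌋ = ⌊67108864/40⌋ = 1677721.
Step 4: Compare |C| = 641699 to 1677721: satisfied.
The claimed |C| lies below the Hamming bound.


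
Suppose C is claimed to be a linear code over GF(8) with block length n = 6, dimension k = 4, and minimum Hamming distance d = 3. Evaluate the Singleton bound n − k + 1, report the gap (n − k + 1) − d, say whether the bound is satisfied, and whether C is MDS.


Singleton RHS = n − k + 1 = 3, slack = 0, bound satisfied, MDS.

Singleton bound: d ≤ n − k + 1.
Here n = 6, k = 4, so n − k + 1 = 3.
Given d = 3, check d ≤ 3: YES.
Slack = (n − k + 1) − d = 0.
The code is MDS (slack = 0).
Description: the claimed parameters are [6, 4, 3]_8; such a code would be MDS (meets Singleton bound).


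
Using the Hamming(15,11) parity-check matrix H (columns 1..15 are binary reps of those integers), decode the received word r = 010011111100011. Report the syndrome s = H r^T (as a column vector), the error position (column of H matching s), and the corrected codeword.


s = (1, 1, 0, 0)^T, error position = 12, corrected codeword c = 010011111101011

Compute s = H r^T mod 2 one row at a time:
  s_1 = 1 + 1 + 1 + 0 + 0 + 0 + 1 + 1 = 5 ≡ 1 (mod 2).
  s_2 = 0 + 1 + 1 + 1 + 0 + 0 + 1 + 1 = 5 ≡ 1 (mod 2).
  s_3 = 1 + 0 + 1 + 1 + 1 + 0 + 1 + 1 = 6 ≡ 0 (mod 2).
  s_4 = 0 + 0 + 1 + 1 + 1 + 0 + 0 + 1 = 4 ≡ 0 (mod 2).
s = (1, 1, 0, 0)^T — this equals column 12 of H (binary 1100), so error is at position 12.
Correct: flip bit 12 of r = 010011111100011 to get c = 010011111101011.


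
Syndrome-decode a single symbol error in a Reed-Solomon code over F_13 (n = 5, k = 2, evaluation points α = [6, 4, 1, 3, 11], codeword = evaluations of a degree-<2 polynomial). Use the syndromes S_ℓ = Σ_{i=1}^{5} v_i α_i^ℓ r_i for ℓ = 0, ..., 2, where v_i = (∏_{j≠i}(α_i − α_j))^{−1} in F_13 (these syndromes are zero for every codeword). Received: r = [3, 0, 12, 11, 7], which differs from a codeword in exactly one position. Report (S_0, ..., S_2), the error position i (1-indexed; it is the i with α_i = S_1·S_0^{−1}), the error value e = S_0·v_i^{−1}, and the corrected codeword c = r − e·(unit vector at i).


S = (3, 12, 9), error at position 2, error magnitude e = 9, c = [3, 4, 12, 11, 7].

Step 1: column multipliers v_i = (∏_{j≠i}(α_i − α_j))^{−1} mod 13.
  i = 1 (α = 6): (6−4)(6−1)(6−3)(6−11) = 2·5·3·(−5) = −150 ≡ 6, so v_1 = 6^{−1} = 11 (mod 13).
  i = 2 (α = 4): (4−6)(4−1)(4−3)(4−11) = (−2)·3·1·(−7) = 42 ≡ 3, so v_2 = 3^{−1} = 9 (mod 13).
  i = 3 (α = 1): (1−6)(1−4)(1−3)(1−11) = (−5)·(−3)·(−2)·(−10) = 300 ≡ 1, so v_3 = 1^{−1} = 1 (mod 13).
  i = 4 (α = 3): (3−6)(3−4)(3−1)(3−11) = (−3)·(−1)·2·(−8) = −48 ≡ 4, so v_4 = 4^{−1} = 10 (mod 13).
  i = 5 (α = 11): (11−6)(11−4)(11−1)(11−3) = 5·7·10·8 = 2800 ≡ 5, so v_5 = 5^{−1} = 8 (mod 13).
  v = [11, 9, 1, 10, 8].
Step 2: syndromes of r = [3, 0, 12, 11, 7] (all sums mod 13).
  S_0 = Σ v_i r_i = 11·3 + 9·0 + 1·12 + 10·11 + 8·7 = 211 ≡ 3.
  S_1 = Σ v_i α_i r_i = 11·6·3 + 9·4·0 + 1·1·12 + 10·3·11 + 8·11·7 = 1156 ≡ 12.
  α_i^2 mod 13 = [10, 3, 1, 9, 4].
  S_2 = Σ v_i α_i^2 r_i = 11·10·3 + 9·3·0 + 1·1·12 + 10·9·11 + 8·4·7 = 1556 ≡ 9.
  S = (3, 12, 9) ≠ 0, so r is not a codeword (an error is present).
Step 3: locate the error. For a single error e at position i, S_ℓ = v_i·e·α_i^ℓ, so α_err = S_1/S_0.
  S_0^{−1} = 3^{−1} = 9 (mod 13), so α_err = 12·9 = 108 ≡ 4 = α_2. Error position i = 2.
  Consistency check: S_2/S_1 = 9·12 = 108 ≡ 4 = α_err ✓ (single-error assumption holds).
Step 4: error magnitude e = S_0/v_2 = S_0·∏_{j≠2}(α_2 − α_j) = 3·3 = 9 ≡ 9 (mod 13).
Step 5: correct position 2: c_2 = r_2 − e = 0 − 9 ≡ 4 (mod 13). Hence c = [3, 4, 12, 11, 7].
  Check: interpolating c through the α_i gives m(x) = 6 + 6·x (degree < 2) with m(α_i) = c_i for every i, so c is indeed a codeword.


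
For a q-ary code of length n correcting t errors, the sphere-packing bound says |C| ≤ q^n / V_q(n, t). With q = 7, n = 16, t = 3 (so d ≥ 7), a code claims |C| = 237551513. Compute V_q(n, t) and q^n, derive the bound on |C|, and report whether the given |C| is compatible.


V_q(n, t) = 125377, q^n = 33232930569601, Hamming bound = 265064011, |C| = 237551513 ≤ bound (satisfied).

Step 1: Compute V_q(n, t) = Σ_{j=0}^3 C(n, j) (q−1)^j.
  j = 0: C(16,0)·(6)^0 = 1·1 = 1.
  j = 1: C(16,1)·(6)^1 = 16·6 = 96.
  j = 2: C(16,2)·(6)^2 = 120·36 = 4320.
  j = 3: C(16,3)·(6)^3 = 560·216 = 120960.
  V_q(n, t) = 1 + 96 + 4320 + 120960 = 125377.
Step 2: q^n = 7^16 = 33232930569601.
Step 3: Hamming bound ⌊q^n / V_q(n,t)⌋ = ⌊33232930569601/125377⌋ = 265064011.
Step 4: Compare |C| = 237551513 to 265064011: satisfied.
The claimed |C| lies below the Hamming bound.


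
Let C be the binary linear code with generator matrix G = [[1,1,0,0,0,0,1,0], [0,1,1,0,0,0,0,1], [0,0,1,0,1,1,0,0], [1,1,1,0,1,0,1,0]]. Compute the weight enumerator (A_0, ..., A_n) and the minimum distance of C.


Weight distribution: A_0 = 1, A_1 = 1, A_2 = 1, A_3 = 4, A_4 = 5, A_5 = 3, A_6 = 1. Minimum distance d = 1.

Enumerate all 2^4 = 16 messages m ∈ F_2^4.
For each, compute codeword c = mG in F_2^8, then tally its weight.
  m = 0000 → c = 00000000, weight = 0.
  m = 1000 → c = 11000010, weight = 3.
  m = 0100 → c = 01100001, weight = 3.
  m = 1100 → c = 10100011, weight = 4.
  m = 0010 → c = 00101100, weight = 3.
  m = 1010 → c = 11101110, weight = 6.
  m = 0110 → c = 01001101, weight = 4.
  m = 1110 → c = 10001111, weight = 5.
  m = 0001 → c = 11101010, weight = 5.
  m = 1001 → c = 00101000, weight = 2.
  m = 0101 → c = 10001011, weight = 4.
  m = 1101 → c = 01001001, weight = 3.
  m = 0011 → c = 11000110, weight = 4.
  m = 1011 → c = 00000100, weight = 1.
  m = 0111 → c = 10100111, weight = 5.
  m = 1111 → c = 01100101, weight = 4.
Tally weights:
  weight 0: 1 codewords.
  weight 1: 1 codewords.
  weight 2: 1 codewords.
  weight 3: 4 codewords.
  weight 4: 5 codewords.
  weight 5: 3 codewords.
  weight 6: 1 codewords.
Minimum distance d = smallest w > 0 with A_w > 0 = 1.
Sanity: Σ A_w = 16 = 2^4 = 16 ✓.


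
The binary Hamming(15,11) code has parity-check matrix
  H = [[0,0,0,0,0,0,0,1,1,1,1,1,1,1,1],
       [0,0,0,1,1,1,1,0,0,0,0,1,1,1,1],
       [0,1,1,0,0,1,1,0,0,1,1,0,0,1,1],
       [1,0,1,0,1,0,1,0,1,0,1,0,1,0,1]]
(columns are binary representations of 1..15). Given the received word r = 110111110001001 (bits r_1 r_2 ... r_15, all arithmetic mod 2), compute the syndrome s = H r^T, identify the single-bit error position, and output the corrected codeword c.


s = (1, 0, 0, 0)^T, error position = 8, corrected codeword c = 110111100001001

Compute s = H r^T mod 2 one row at a time:
  s_1 = 1 + 0 + 0 + 0 + 1 + 0 + 0 + 1 = 3 ≡ 1 (mod 2).
  s_2 = 1 + 1 + 1 + 1 + 1 + 0 + 0 + 1 = 6 ≡ 0 (mod 2).
  s_3 = 1 + 0 + 1 + 1 + 0 + 0 + 0 + 1 = 4 ≡ 0 (mod 2).
  s_4 = 1 + 0 + 1 + 1 + 0 + 0 + 0 + 1 = 4 ≡ 0 (mod 2).
s = (1, 0, 0, 0)^T — this equals column 8 of H (binary 1000), so error is at position 8.
Correct: flip bit 8 of r = 110111110001001 to get c = 110111100001001.


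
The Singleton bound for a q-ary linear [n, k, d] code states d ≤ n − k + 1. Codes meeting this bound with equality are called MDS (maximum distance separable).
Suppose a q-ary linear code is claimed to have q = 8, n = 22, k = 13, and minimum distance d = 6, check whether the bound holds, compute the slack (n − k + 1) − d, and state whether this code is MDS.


Singleton RHS = n − k + 1 = 10, slack = 4, bound satisfied, not MDS.

Singleton bound: d ≤ n − k + 1.
Here n = 22, k = 13, so n − k + 1 = 10.
Given d = 6, check d ≤ 10: YES.
Slack = (n − k + 1) − d = 4.
The code is NOT MDS (slack = 4 > 0).
Description: the claimed parameters are [22, 13, 6]_8; such a code would be non-MDS.


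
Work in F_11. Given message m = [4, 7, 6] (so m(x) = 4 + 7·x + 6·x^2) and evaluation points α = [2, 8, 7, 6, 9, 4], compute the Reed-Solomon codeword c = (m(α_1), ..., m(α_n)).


c = [9, 4, 6, 9, 3, 7]

Message polynomial: m(x) = 4 + 7·x + 6·x^2 (mod 11).
For each evaluation point α_i, compute m(α_i) mod 11:
  α_1 = 2: Horner steps 6 → 8 → 9, so m(2) = 9.
  α_2 = 8: Horner steps 6 → 0 → 4, so m(8) = 4.
  α_3 = 7: Horner steps 6 → 5 → 6, so m(7) = 6.
  α_4 = 6: Horner steps 6 → 10 → 9, so m(6) = 9.
  α_5 = 9: Horner steps 6 → 6 → 3, so m(9) = 3.
  α_6 = 4: Horner steps 6 → 9 → 7, so m(4) = 7.
Codeword c = [9, 4, 6, 9, 3, 7] ∈ F_11^6.


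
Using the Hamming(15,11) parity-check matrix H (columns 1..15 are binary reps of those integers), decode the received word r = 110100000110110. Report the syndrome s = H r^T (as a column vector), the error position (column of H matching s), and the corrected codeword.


s = (0, 1, 0, 1)^T, error position = 5, corrected codeword c = 110110000110110

Compute s = H r^T mod 2 one row at a time:
  s_1 = 0 + 0 + 1 + 1 + 0 + 1 + 1 + 0 = 4 ≡ 0 (mod 2).
  s_2 = 1 + 0 + 0 + 0 + 0 + 1 + 1 + 0 = 3 ≡ 1 (mod 2).
  s_3 = 1 + 0 + 0 + 0 + 1 + 1 + 1 + 0 = 4 ≡ 0 (mod 2).
  s_4 = 1 + 0 + 0 + 0 + 0 + 1 + 1 + 0 = 3 ≡ 1 (mod 2).
s = (0, 1, 0, 1)^T — this equals column 5 of H (binary 0101), so error is at position 5.
Correct: flip bit 5 of r = 110100000110110 to get c = 110110000110110.


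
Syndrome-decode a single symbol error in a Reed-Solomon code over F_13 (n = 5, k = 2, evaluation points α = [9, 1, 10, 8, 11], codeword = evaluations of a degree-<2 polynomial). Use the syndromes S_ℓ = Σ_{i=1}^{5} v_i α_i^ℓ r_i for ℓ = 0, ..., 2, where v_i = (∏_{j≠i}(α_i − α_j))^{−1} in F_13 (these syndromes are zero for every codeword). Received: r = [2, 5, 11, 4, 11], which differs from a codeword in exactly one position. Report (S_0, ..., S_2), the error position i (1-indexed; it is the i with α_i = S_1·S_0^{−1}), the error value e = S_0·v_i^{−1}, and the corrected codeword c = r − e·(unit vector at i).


S = (3, 4, 1), error at position 3, error magnitude e = 11, c = [2, 5, 0, 4, 11].

Step 1: column multipliers v_i = (∏_{j≠i}(α_i − α_j))^{−1} mod 13.
  i = 1 (α = 9): (9−1)(9−10)(9−8)(9−11) = 8·(−1)·1·(−2) = 16 ≡ 3, so v_1 = 3^{−1} = 9 (mod 13).
  i = 2 (α = 1): (1−9)(1−10)(1−8)(1−11) = (−8)·(−9)·(−7)·(−10) = 5040 ≡ 9, so v_2 = 9^{−1} = 3 (mod 13).
  i = 3 (α = 10): (10−9)(10−1)(10−8)(10−11) = 1·9·2·(−1) = −18 ≡ 8, so v_3 = 8^{−1} = 5 (mod 13).
  i = 4 (α = 8): (8−9)(8−1)(8−10)(8−11) = (−1)·7·(−2)·(−3) = −42 ≡ 10, so v_4 = 10^{−1} = 4 (mod 13).
  i = 5 (α = 11): (11−9)(11−1)(11−10)(11−8) = 2·10·1·3 = 60 ≡ 8, so v_5 = 8^{−1} = 5 (mod 13).
  v = [9, 3, 5, 4, 5].
Step 2: syndromes of r = [2, 5, 11, 4, 11] (all sums mod 13).
  S_0 = Σ v_i r_i = 9·2 + 3·5 + 5·11 + 4·4 + 5·11 = 159 ≡ 3.
  S_1 = Σ v_i α_i r_i = 9·9·2 + 3·1·5 + 5·10·11 + 4·8·4 + 5·11·11 = 1460 ≡ 4.
  α_i^2 mod 13 = [3, 1, 9, 12, 4].
  S_2 = Σ v_i α_i^2 r_i = 9·3·2 + 3·1·5 + 5·9·11 + 4·12·4 + 5·4·11 = 976 ≡ 1.
  S = (3, 4, 1) ≠ 0, so r is not a codeword (an error is present).
Step 3: locate the error. For a single error e at position i, S_ℓ = v_i·e·α_i^ℓ, so α_err = S_1/S_0.
  S_0^{−1} = 3^{−1} = 9 (mod 13), so α_err = 4·9 = 36 ≡ 10 = α_3. Error position i = 3.
  Consistency check: S_2/S_1 = 1·10 = 10 ≡ 10 = α_err ✓ (single-error assumption holds).
Step 4: error magnitude e = S_0/v_3 = S_0·∏_{j≠3}(α_3 − α_j) = 3·8 = 24 ≡ 11 (mod 13).
Step 5: correct position 3: c_3 = r_3 − e = 11 − 11 ≡ 0 (mod 13). Hence c = [2, 5, 0, 4, 11].
  Check: interpolating c through the α_i gives m(x) = 7 + 11·x (degree < 2) with m(α_i) = c_i for every i, so c is indeed a codeword.


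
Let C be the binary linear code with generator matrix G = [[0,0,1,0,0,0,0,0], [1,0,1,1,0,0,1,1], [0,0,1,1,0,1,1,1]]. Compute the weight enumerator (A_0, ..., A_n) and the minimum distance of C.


Weight distribution: A_0 = 1, A_1 = 1, A_2 = 1, A_3 = 1, A_4 = 2, A_5 = 2. Minimum distance d = 1.

Enumerate all 2^3 = 8 messages m ∈ F_2^3.
For each, compute codeword c = mG in F_2^8, then tally its weight.
  m = 000 → c = 00000000, weight = 0.
  m = 100 → c = 00100000, weight = 1.
  m = 010 → c = 10110011, weight = 5.
  m = 110 → c = 10010011, weight = 4.
  m = 001 → c = 00110111, weight = 5.
  m = 101 → c = 00010111, weight = 4.
  m = 011 → c = 10000100, weight = 2.
  m = 111 → c = 10100100, weight = 3.
Tally weights:
  weight 0: 1 codewords.
  weight 1: 1 codewords.
  weight 2: 1 codewords.
  weight 3: 1 codewords.
  weight 4: 2 codewords.
  weight 5: 2 codewords.
Minimum distance d = smallest w > 0 with A_w > 0 = 1.
Sanity: Σ A_w = 8 = 2^3 = 8 ✓.


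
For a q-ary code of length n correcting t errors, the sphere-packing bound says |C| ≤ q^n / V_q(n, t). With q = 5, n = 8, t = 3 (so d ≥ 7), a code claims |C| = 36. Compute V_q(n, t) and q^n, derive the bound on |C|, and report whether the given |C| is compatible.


V_q(n, t) = 4065, q^n = 390625, Hamming bound = 96, |C| = 36 ≤ bound (satisfied).

Step 1: Compute V_q(n, t) = Σ_{j=0}^3 C(n, j) (q−1)^j.
  j = 0: C(8,0)·(4)^0 = 1·1 = 1.
  j = 1: C(8,1)·(4)^1 = 8·4 = 32.
  j = 2: C(8,2)·(4)^2 = 28·16 = 448.
  j = 3: C(8,3)·(4)^3 = 56·64 = 3584.
  V_q(n, t) = 1 + 32 + 448 + 3584 = 4065.
Step 2: q^n = 5^8 = 390625.
Step 3: Hamming bound ⌊q^n / V_q(n,t)⌋ = ⌊390625/4065⌋ = 96.
Step 4: Compare |C| = 36 to 96: satisfied.
The claimed |C| lies below the Hamming bound.


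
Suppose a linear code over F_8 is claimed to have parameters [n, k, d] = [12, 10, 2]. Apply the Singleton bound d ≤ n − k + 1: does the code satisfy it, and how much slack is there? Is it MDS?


Singleton RHS = n − k + 1 = 3, slack = 1, bound satisfied, not MDS.

Singleton bound: d ≤ n − k + 1.
Here n = 12, k = 10, so n − k + 1 = 3.
Given d = 2, check d ≤ 3: YES.
Slack = (n − k + 1) − d = 1.
The code is NOT MDS (slack = 1 > 0).
Description: the claimed parameters are [12, 10, 2]_8; such a code would be non-MDS.


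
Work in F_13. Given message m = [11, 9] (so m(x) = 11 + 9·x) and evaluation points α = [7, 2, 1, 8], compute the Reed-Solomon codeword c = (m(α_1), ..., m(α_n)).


c = [9, 3, 7, 5]

Message polynomial: m(x) = 11 + 9·x (mod 13).
For each evaluation point α_i, compute m(α_i) mod 13:
  α_1 = 7: Horner steps 9 → 9, so m(7) = 9.
  α_2 = 2: Horner steps 9 → 3, so m(2) = 3.
  α_3 = 1: Horner steps 9 → 7, so m(1) = 7.
  α_4 = 8: Horner steps 9 → 5, so m(8) = 5.
Codeword c = [9, 3, 7, 5] ∈ F_13^4.


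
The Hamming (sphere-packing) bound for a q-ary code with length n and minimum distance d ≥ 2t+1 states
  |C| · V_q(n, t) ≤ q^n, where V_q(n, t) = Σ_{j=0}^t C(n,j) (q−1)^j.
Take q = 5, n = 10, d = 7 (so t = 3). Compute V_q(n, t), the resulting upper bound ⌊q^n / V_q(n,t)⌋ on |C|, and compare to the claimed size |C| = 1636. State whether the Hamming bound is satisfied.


V_q(n, t) = 8441, q^n = 9765625, Hamming bound = 1156, |C| = 1636 > bound (violated).

Step 1: Compute V_q(n, t) = Σ_{j=0}^3 C(n, j) (q−1)^j.
  j = 0: C(10,0)·(4)^0 = 1·1 = 1.
  j = 1: C(10,1)·(4)^1 = 10·4 = 40.
  j = 2: C(10,2)·(4)^2 = 45·16 = 720.
  j = 3: C(10,3)·(4)^3 = 120·64 = 7680.
  V_q(n, t) = 1 + 40 + 720 + 7680 = 8441.
Step 2: q^n = 5^10 = 9765625.
Step 3: Hamming bound ⌊q^n / V_q(n,t)⌋ = ⌊9765625/8441⌋ = 1156.
Step 4: Compare |C| = 1636 to 1156: violated.
The claimed |C| lies above the Hamming bound, so no 5-ary code of length 10 with d ≥ 7 can have 1636 codewords.


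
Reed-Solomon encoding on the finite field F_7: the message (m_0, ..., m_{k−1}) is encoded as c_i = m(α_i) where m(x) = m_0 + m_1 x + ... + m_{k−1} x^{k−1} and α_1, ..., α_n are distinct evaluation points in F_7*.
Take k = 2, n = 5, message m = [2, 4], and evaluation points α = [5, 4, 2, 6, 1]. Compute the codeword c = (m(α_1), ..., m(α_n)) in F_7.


c = [1, 4, 3, 5, 6]

Message polynomial: m(x) = 2 + 4·x (mod 7).
For each evaluation point α_i, compute m(α_i) mod 7:
  α_1 = 5: Horner steps 4 → 1, so m(5) = 1.
  α_2 = 4: Horner steps 4 → 4, so m(4) = 4.
  α_3 = 2: Horner steps 4 → 3, so m(2) = 3.
  α_4 = 6: Horner steps 4 → 5, so m(6) = 5.
  α_5 = 1: Horner steps 4 → 6, so m(1) = 6.
Codeword c = [1, 4, 3, 5, 6] ∈ F_7^5.


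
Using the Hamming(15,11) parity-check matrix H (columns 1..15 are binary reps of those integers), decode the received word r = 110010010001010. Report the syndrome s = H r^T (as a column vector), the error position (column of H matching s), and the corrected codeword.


s = (1, 1, 0, 0)^T, error position = 12, corrected codeword c = 110010010000010

Compute s = H r^T mod 2 one row at a time:
  s_1 = 1 + 0 + 0 + 0 + 1 + 0 + 1 + 0 = 3 ≡ 1 (mod 2).
  s_2 = 0 + 1 + 0 + 0 + 1 + 0 + 1 + 0 = 3 ≡ 1 (mod 2).
  s_3 = 1 + 0 + 0 + 0 + 0 + 0 + 1 + 0 = 2 ≡ 0 (mod 2).
  s_4 = 1 + 0 + 1 + 0 + 0 + 0 + 0 + 0 = 2 ≡ 0 (mod 2).
s = (1, 1, 0, 0)^T — this equals column 12 of H (binary 1100), so error is at position 12.
Correct: flip bit 12 of r = 110010010001010 to get c = 110010010000010.


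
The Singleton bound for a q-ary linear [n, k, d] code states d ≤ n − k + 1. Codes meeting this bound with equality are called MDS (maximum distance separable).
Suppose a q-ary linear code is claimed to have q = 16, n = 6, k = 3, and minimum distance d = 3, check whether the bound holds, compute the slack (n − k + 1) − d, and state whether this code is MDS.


Singleton RHS = n − k + 1 = 4, slack = 1, bound satisfied, not MDS.

Singleton bound: d ≤ n − k + 1.
Here n = 6, k = 3, so n − k + 1 = 4.
Given d = 3, check d ≤ 4: YES.
Slack = (n − k + 1) − d = 1.
The code is NOT MDS (slack = 1 > 0).
Description: the claimed parameters are [6, 3, 3]_16; such a code would be non-MDS.


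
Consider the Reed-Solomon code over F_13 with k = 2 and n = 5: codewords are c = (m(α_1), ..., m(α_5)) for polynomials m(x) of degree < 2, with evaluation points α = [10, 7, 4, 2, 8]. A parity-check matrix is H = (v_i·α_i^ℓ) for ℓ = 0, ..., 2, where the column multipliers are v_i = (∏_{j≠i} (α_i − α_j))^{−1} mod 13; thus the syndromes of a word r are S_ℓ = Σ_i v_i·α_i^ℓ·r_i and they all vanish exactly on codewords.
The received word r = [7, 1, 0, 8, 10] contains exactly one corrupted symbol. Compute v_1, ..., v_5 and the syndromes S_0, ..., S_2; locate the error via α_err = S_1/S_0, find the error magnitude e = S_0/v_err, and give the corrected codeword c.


S = (9, 12, 3), error at position 1, error magnitude e = 5, c = [2, 1, 0, 8, 10].

Step 1: column multipliers v_i = (∏_{j≠i}(α_i − α_j))^{−1} mod 13.
  i = 1 (α = 10): (10−7)(10−4)(10−2)(10−8) = 3·6·8·2 = 288 ≡ 2, so v_1 = 2^{−1} = 7 (mod 13).
  i = 2 (α = 7): (7−10)(7−4)(7−2)(7−8) = (−3)·3·5·(−1) = 45 ≡ 6, so v_2 = 6^{−1} = 11 (mod 13).
  i = 3 (α = 4): (4−10)(4−7)(4−2)(4−8) = (−6)·(−3)·2·(−4) = −144 ≡ 12, so v_3 = 12^{−1} = 12 (mod 13).
  i = 4 (α = 2): (2−10)(2−7)(2−4)(2−8) = (−8)·(−5)·(−2)·(−6) = 480 ≡ 12, so v_4 = 12^{−1} = 12 (mod 13).
  i = 5 (α = 8): (8−10)(8−7)(8−4)(8−2) = (−2)·1·4·6 = −48 ≡ 4, so v_5 = 4^{−1} = 10 (mod 13).
  v = [7, 11, 12, 12, 10].
Step 2: syndromes of r = [7, 1, 0, 8, 10] (all sums mod 13).
  S_0 = Σ v_i r_i = 7·7 + 11·1 + 12·0 + 12·8 + 10·10 = 256 ≡ 9.
  S_1 = Σ v_i α_i r_i = 7·10·7 + 11·7·1 + 12·4·0 + 12·2·8 + 10·8·10 = 1559 ≡ 12.
  α_i^2 mod 13 = [9, 10, 3, 4, 12].
  S_2 = Σ v_i α_i^2 r_i = 7·9·7 + 11·10·1 + 12·3·0 + 12·4·8 + 10·12·10 = 2135 ≡ 3.
  S = (9, 12, 3) ≠ 0, so r is not a codeword (an error is present).
Step 3: locate the error. For a single error e at position i, S_ℓ = v_i·e·α_i^ℓ, so α_err = S_1/S_0.
  S_0^{−1} = 9^{−1} = 3 (mod 13), so α_err = 12·3 = 36 ≡ 10 = α_1. Error position i = 1.
  Consistency check: S_2/S_1 = 3·12 = 36 ≡ 10 = α_err ✓ (single-error assumption holds).
Step 4: error magnitude e = S_0/v_1 = S_0·∏_{j≠1}(α_1 − α_j) = 9·2 = 18 ≡ 5 (mod 13).
Step 5: correct position 1: c_1 = r_1 − e = 7 − 5 ≡ 2 (mod 13). Hence c = [2, 1, 0, 8, 10].
  Check: interpolating c through the α_i gives m(x) = 3 + 9·x (degree < 2) with m(α_i) = c_i for every i, so c is indeed a codeword.


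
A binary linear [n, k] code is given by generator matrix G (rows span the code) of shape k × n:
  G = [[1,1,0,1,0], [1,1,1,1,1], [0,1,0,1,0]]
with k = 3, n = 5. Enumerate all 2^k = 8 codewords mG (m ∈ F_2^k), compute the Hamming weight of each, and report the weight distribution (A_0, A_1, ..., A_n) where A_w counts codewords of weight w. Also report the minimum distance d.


Weight distribution: A_0 = 1, A_1 = 1, A_2 = 2, A_3 = 2, A_4 = 1, A_5 = 1. Minimum distance d = 1.

Enumerate all 2^3 = 8 messages m ∈ F_2^3.
For each, compute codeword c = mG in F_2^5, then tally its weight.
  m = 000 → c = 00000, weight = 0.
  m = 100 → c = 11010, weight = 3.
  m = 010 → c = 11111, weight = 5.
  m = 110 → c = 00101, weight = 2.
  m = 001 → c = 01010, weight = 2.
  m = 101 → c = 10000, weight = 1.
  m = 011 → c = 10101, weight = 3.
  m = 111 → c = 01111, weight = 4.
Tally weights:
  weight 0: 1 codewords.
  weight 1: 1 codewords.
  weight 2: 2 codewords.
  weight 3: 2 codewords.
  weight 4: 1 codewords.
  weight 5: 1 codewords.
Minimum distance d = smallest w > 0 with A_w > 0 = 1.
Sanity: Σ A_w = 8 = 2^3 = 8 ✓.


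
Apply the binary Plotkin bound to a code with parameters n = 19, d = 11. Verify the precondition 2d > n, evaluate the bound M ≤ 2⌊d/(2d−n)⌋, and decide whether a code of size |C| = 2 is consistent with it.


Plotkin bound M ≤ 6; given |C| = 2 ≤ bound (satisfied).

Check applicability: 2d = 22, n = 19.
2d − n = 3 > 0, so Plotkin applies.
Compute d/(2d−n) = 11/3 ≈ 3.6667.
⌊d/(2d−n)⌋ = 3.
Plotkin bound: M ≤ 2·3 = 6.
Given |C| = 2, check: satisfied.
This |C| is below the Plotkin bound.


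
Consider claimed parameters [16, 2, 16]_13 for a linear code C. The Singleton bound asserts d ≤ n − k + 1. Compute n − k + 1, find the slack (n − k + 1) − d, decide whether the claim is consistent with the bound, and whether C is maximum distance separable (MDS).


Singleton RHS = n − k + 1 = 15, slack = -1, bound violated (no such code; not MDS).

Singleton bound: d ≤ n − k + 1.
Here n = 16, k = 2, so n − k + 1 = 15.
Given d = 16, check d ≤ 15: NO.
Slack = (n − k + 1) − d = -1.
The slack is negative: d = 16 exceeds n − k + 1 = 15 by 1, so the Singleton bound is violated and no linear [16, 2, 16]_13 code can exist. In particular it is not MDS (MDS requires d = n − k + 1 exactly).
Description: the claimed parameters are [16, 2, 16]_13; such a code would be impossible (violates the Singleton bound).


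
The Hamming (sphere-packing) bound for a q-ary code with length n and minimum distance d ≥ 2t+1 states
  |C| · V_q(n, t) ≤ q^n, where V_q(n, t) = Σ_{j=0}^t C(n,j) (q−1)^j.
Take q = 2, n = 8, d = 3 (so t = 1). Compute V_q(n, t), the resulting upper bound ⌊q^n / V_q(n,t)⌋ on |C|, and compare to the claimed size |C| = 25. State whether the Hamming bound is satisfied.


V_q(n, t) = 9, q^n = 256, Hamming bound = 28, |C| = 25 ≤ bound (satisfied).

Step 1: Compute V_q(n, t) = Σ_{j=0}^1 C(n, j) (q−1)^j.
  j = 0: C(8,0)·(1)^0 = 1·1 = 1.
  j = 1: C(8,1)·(1)^1 = 8·1 = 8.
  V_q(n, t) = 1 + 8 = 9.
Step 2: q^n = 2^8 = 256.
Step 3: Hamming bound ⌊q^n / V_q(n,t)⌋ = ⌊256/9⌋ = 28.
Step 4: Compare |C| = 25 to 28: satisfied.
The claimed |C| lies below the Hamming bound.


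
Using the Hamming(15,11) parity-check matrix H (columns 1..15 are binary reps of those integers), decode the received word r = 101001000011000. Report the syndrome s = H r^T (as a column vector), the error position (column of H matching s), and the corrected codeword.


s = (0, 0, 1, 1)^T, error position = 3, corrected codeword c = 100001000011000

Compute s = H r^T mod 2 one row at a time:
  s_1 = 0 + 0 + 0 + 1 + 1 + 0 + 0 + 0 = 2 ≡ 0 (mod 2).
  s_2 = 0 + 0 + 1 + 0 + 1 + 0 + 0 + 0 = 2 ≡ 0 (mod 2).
  s_3 = 0 + 1 + 1 + 0 + 0 + 1 + 0 + 0 = 3 ≡ 1 (mod 2).
  s_4 = 1 + 1 + 0 + 0 + 0 + 1 + 0 + 0 = 3 ≡ 1 (mod 2).
s = (0, 0, 1, 1)^T — this equals column 3 of H (binary 0011), so error is at position 3.
Correct: flip bit 3 of r = 101001000011000 to get c = 100001000011000.
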